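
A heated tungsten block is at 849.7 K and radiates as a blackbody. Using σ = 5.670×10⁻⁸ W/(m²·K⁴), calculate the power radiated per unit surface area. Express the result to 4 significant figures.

Stefan–Boltzmann: I = σT⁴ = 5.670×10⁻⁸ × (849.7)⁴ = 2.956×10⁴ W/m².

I ≈ 2.956×10⁴ W/m²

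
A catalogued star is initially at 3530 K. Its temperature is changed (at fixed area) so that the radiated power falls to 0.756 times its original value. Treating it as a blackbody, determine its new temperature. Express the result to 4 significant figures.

T₂ ≈ 3292 K

P ∝ T⁴, so T₂/T₁ = (P₂/P₁)^(1/4) = (0.756)^(1/4) = 0.932461.
T₂ = 3530 × 0.932461 = 3292 K.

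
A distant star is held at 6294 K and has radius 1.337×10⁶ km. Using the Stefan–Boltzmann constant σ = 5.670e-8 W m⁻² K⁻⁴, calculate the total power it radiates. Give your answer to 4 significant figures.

P ≈ 1.999×10²⁷ W

Surface area A = 4πR² = 4π(1.337×10⁹ m)² = 2.24633×10¹⁹ m².
P = σAT⁴ = 5.670×10⁻⁸ × 2.24633×10¹⁹ × (6294)⁴ = 1.999×10²⁷ W.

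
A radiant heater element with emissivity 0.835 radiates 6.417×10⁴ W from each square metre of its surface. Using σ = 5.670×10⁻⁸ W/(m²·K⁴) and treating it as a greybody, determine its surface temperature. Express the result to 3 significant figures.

I = εσT⁴, so T = (I/εσ)^(1/4) = (6.417×10⁴/(0.835×5.670×10⁻⁸))^(1/4) = 1.08×10³ K.

T ≈ 1.08×10³ K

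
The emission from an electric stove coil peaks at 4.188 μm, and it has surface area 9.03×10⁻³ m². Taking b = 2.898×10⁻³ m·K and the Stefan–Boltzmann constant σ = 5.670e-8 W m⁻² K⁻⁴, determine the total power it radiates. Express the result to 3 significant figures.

P ≈ 117 W

Wien's law: T = b/λ_max = 2.898×10⁻³/4.188×10⁻⁶ = 691.977 K.
Area A = 9.03×10⁻³ m².
Then P = σAT⁴ = 5.670×10⁻⁸×9.03×10⁻³×(691.977)⁴ = 117 W.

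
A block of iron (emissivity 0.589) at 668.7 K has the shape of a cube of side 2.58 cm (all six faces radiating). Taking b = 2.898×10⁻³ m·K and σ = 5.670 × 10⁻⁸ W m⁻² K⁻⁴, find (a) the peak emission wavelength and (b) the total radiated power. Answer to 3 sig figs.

λ_max ≈ 4.33 μm; P ≈ 26.7 W

(a) λ_max = b/T = 2.898×10⁻³/668.7 = 4.334×10⁻⁶ m = 4.33 μm.
Area A = 6s² = 6×(0.0258 m)² = 3.99384×10⁻³ m².
(b) P = εσAT⁴ = 0.589×5.670×10⁻⁸×3.99384×10⁻³×(668.7)⁴ = 26.7 W.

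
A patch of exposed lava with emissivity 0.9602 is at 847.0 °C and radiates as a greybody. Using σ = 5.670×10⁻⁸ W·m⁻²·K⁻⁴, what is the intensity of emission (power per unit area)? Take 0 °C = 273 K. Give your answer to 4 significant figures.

I ≈ 8.567×10⁴ W/m²

T = 847.0 °C + 273 = 1120.0 K.
Stefan–Boltzmann: I = εσT⁴ = 0.9602 × 5.670×10⁻⁸ × (1120.0)⁴ = 8.567×10⁴ W/m².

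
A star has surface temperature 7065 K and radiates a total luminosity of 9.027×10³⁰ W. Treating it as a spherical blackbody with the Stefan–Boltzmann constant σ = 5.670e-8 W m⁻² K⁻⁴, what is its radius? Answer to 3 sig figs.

R ≈ 7.13×10¹⁰ m

L = 4πR²σT⁴ ⇒ R = √(L/(4πσT⁴)).
σT⁴ = 1.41264×10⁸ W/m², so R = √(9.027×10³⁰/(4π×1.41264×10⁸)) = 7.13×10¹⁰ m.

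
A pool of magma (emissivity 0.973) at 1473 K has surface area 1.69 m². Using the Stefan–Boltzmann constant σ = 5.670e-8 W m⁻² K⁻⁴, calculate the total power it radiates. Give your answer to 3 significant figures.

Area A = 1.69 m².
P = εσAT⁴ = 0.973 × 5.670×10⁻⁸ × 1.69 × (1473)⁴ = 4.39×10⁵ W.

P ≈ 4.39×10⁵ W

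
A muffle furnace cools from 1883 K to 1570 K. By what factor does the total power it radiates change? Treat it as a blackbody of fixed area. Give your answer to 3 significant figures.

P ∝ T⁴, so P₂/P₁ = (T₂/T₁)⁴ = (1570/1883)⁴ = (0.833776)⁴ = 0.483.

P₂/P₁ ≈ 0.483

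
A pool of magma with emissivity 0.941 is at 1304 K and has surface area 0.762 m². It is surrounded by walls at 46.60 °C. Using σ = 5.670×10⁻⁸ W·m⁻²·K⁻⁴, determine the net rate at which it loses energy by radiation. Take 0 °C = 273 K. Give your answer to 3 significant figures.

Surroundings: T = 46.60 °C + 273 = 319.60 K.
Area A = 0.762 m².
Net radiated power P_net = εσA(T⁴ − T₀⁴) = 0.941×5.670×10⁻⁸×0.762×(1304⁴ − 319.60⁴).
T⁴ − T₀⁴ = 2.89141×10¹² − 1.04334×10¹⁰ = 2.88098×10¹² K⁴, so P_net = 1.17×10⁵ W.

Net loss ≈ 1.17×10⁵ W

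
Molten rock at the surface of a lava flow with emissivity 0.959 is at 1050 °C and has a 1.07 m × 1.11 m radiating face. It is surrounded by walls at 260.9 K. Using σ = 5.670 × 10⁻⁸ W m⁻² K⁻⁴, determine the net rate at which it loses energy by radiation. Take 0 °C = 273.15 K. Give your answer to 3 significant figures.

Net loss ≈ 1.98×10⁵ W

T = 1050 °C + 273.15 = 1323.15 K.
Area A = 1.07 × 1.11 = 1.1877 m².
Net radiated power P_net = εσA(T⁴ − T₀⁴) = 0.959×5.670×10⁻⁸×1.1877×(1323.15⁴ − 260.9⁴).
T⁴ − T₀⁴ = 3.06504×10¹² − 4.63336×10⁹ = 3.06041×10¹² K⁴, so P_net = 1.98×10⁵ W.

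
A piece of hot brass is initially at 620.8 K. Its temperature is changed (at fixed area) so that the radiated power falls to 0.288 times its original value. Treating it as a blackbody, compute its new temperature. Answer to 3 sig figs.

T₂ ≈ 455 K

P ∝ T⁴, so T₂/T₁ = (P₂/P₁)^(1/4) = (0.288)^(1/4) = 0.732568.
T₂ = 620.8 × 0.732568 = 455 K.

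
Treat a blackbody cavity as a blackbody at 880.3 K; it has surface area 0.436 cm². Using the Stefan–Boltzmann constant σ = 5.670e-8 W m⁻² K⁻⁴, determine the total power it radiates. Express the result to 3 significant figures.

Area A = 0.436 cm² = 4.36×10⁻⁵ m².
P = σAT⁴ = 5.670×10⁻⁸ × 4.36×10⁻⁵ × (880.3)⁴ = 1.48 W.

P ≈ 1.48 W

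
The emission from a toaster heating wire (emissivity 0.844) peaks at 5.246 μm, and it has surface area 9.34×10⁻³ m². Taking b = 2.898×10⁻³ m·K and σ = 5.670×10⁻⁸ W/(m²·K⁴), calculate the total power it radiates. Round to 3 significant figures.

P ≈ 41.6 W

Wien's law: T = b/λ_max = 2.898×10⁻³/5.246×10⁻⁶ = 552.421 K.
Area A = 9.34×10⁻³ m².
Then P = εσAT⁴ = 0.844×5.670×10⁻⁸×9.34×10⁻³×(552.421)⁴ = 41.6 W.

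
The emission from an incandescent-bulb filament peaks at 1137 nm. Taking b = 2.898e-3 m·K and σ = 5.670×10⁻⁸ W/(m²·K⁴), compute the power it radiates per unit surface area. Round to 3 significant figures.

Wien's law: T = b/λ_max = 2.898×10⁻³/1.137×10⁻⁶ = 2548.81 K.
Then I = σT⁴ = 5.670×10⁻⁸×(2548.81)⁴ = 2.39×10⁶ W/m².

I ≈ 2.39×10⁶ W/m²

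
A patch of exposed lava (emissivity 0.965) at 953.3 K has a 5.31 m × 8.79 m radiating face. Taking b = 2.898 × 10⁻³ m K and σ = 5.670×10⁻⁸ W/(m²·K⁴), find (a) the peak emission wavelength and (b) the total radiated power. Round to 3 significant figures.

(a) λ_max = b/T = 2.898×10⁻³/953.3 = 3.040×10⁻⁶ m = 3.04 μm.
Area A = 5.31 × 8.79 = 46.6749 m².
(b) P = εσAT⁴ = 0.965×5.670×10⁻⁸×46.6749×(953.3)⁴ = 2.11×10⁶ W.

λ_max ≈ 3.04 μm; P ≈ 2.11×10⁶ W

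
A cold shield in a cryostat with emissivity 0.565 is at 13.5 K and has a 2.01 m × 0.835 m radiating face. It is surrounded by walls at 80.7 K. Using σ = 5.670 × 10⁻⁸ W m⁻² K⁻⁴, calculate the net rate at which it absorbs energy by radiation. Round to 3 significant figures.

Area A = 2.01 × 0.835 = 1.67835 m².
Net radiated power P_net = εσA(T⁴ − T₀⁴) = 0.565×5.670×10⁻⁸×1.67835×(13.5⁴ − 80.7⁴).
T⁴ − T₀⁴ = 33215.1 − 4.24125×10⁷ = -4.23793×10⁷ K⁴, so P_net = -2.28 W — negative, meaning a net gain of 2.28 W.

Net gain ≈ 2.28 W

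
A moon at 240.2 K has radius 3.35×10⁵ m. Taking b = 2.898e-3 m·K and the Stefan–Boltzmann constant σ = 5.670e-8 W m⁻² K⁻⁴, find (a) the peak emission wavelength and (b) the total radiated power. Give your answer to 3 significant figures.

λ_max ≈ 12.1 μm; P ≈ 2.66×10¹⁴ W

(a) λ_max = b/T = 2.898×10⁻³/240.2 = 1.206×10⁻⁵ m = 12.1 μm.
Surface area A = 4πR² = 4π(3.35×10⁵ m)² = 1.41026×10¹² m².
(b) P = σAT⁴ = 5.670×10⁻⁸×1.41026×10¹²×(240.2)⁴ = 2.66×10¹⁴ W.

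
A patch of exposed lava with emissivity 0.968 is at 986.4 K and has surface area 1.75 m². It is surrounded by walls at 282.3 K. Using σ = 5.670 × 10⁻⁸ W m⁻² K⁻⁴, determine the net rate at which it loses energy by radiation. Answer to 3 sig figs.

Net loss ≈ 9.03×10⁴ W

Area A = 1.75 m².
Net radiated power P_net = εσA(T⁴ − T₀⁴) = 0.968×5.670×10⁻⁸×1.75×(986.4⁴ − 282.3⁴).
T⁴ − T₀⁴ = 9.46700×10¹¹ − 6.35102×10⁹ = 9.40349×10¹¹ K⁴, so P_net = 9.03×10⁴ W.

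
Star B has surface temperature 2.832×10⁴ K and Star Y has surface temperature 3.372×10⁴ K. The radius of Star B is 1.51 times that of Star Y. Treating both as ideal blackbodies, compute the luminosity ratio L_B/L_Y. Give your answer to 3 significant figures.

L ∝ R²T⁴, so L_B/L_Y = (R_B/R_Y)²(T_B/T_Y)⁴ = (1.51)² × (2.832×10⁴/3.372×10⁴)⁴ = 2.2801 × 0.497534 = 1.13.

L_B/L_Y ≈ 1.13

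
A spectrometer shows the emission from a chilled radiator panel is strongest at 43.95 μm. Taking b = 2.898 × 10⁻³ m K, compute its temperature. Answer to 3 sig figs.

T ≈ 65.9 K

Wien's law gives T = b/λ_max = (2.898×10⁻³ m·K)/(4.395×10⁻⁵ m) = 65.9 K.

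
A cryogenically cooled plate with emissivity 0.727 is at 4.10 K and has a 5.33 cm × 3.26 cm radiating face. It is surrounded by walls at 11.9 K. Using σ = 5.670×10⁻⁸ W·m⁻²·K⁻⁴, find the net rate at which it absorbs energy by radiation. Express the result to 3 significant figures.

Area A = 0.0533 × 0.0326 = 1.73758×10⁻³ m².
Net radiated power P_net = εσA(T⁴ − T₀⁴) = 0.727×5.670×10⁻⁸×1.73758×10⁻³×(4.10⁴ − 11.9⁴).
T⁴ − T₀⁴ = 282.576 − 20053.4 = -19770.8 K⁴, so P_net = -1.42×10⁻⁶ W — negative, meaning a net gain of 1.42×10⁻⁶ W.

Net gain ≈ 1.42×10⁻⁶ W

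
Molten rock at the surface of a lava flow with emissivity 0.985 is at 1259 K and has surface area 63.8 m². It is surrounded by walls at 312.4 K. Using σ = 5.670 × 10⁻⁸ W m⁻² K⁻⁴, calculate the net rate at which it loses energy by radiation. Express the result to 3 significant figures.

Area A = 63.8 m².
Net radiated power P_net = εσA(T⁴ − T₀⁴) = 0.985×5.670×10⁻⁸×63.8×(1259⁴ − 312.4⁴).
T⁴ − T₀⁴ = 2.51248×10¹² − 9.52454×10⁹ = 2.50296×10¹² K⁴, so P_net = 8.92×10⁶ W.

Net loss ≈ 8.92×10⁶ W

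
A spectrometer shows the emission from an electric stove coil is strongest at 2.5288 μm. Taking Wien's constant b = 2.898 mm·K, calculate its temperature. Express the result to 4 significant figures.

T ≈ 1146 K

Wien's law gives T = b/λ_max = (2.898×10⁻³ m·K)/(2.5288×10⁻⁶ m) = 1146 K.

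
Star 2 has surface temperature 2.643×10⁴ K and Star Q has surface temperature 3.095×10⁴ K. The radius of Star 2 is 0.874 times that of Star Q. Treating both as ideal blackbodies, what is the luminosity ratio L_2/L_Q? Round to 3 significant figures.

L ∝ R²T⁴, so L_2/L_Q = (R_2/R_Q)²(T_2/T_Q)⁴ = (0.874)² × (2.643×10⁴/3.095×10⁴)⁴ = 0.763876 × 0.531797 = 0.406.

L_2/L_Q ≈ 0.406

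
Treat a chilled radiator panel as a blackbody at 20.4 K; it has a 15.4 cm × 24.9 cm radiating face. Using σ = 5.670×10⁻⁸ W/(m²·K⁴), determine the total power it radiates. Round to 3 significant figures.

P ≈ 3.77×10⁻⁴ W

Area A = 0.154 × 0.249 = 0.038346 m².
P = σAT⁴ = 5.670×10⁻⁸ × 0.038346 × (20.4)⁴ = 3.77×10⁻⁴ W.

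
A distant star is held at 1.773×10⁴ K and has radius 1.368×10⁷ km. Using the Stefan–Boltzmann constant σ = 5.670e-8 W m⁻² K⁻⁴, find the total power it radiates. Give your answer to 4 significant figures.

Surface area A = 4πR² = 4π(1.368×10¹⁰ m)² = 2.35170×10²¹ m².
P = σAT⁴ = 5.670×10⁻⁸ × 2.35170×10²¹ × (1.773×10⁴)⁴ = 1.318×10³¹ W.

P ≈ 1.318×10³¹ W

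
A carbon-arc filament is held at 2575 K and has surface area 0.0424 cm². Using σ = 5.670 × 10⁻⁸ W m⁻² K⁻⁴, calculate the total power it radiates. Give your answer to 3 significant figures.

Area A = 0.0424 cm² = 4.24×10⁻⁶ m².
P = σAT⁴ = 5.670×10⁻⁸ × 4.24×10⁻⁶ × (2575)⁴ = 10.6 W.

P ≈ 10.6 W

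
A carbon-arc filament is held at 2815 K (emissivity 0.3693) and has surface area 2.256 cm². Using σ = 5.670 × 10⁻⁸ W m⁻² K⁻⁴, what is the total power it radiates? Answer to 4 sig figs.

P ≈ 296.6 W

Area A = 2.256 cm² = 2.256×10⁻⁴ m².
P = εσAT⁴ = 0.3693 × 5.670×10⁻⁸ × 2.256×10⁻⁴ × (2815)⁴ = 296.6 W.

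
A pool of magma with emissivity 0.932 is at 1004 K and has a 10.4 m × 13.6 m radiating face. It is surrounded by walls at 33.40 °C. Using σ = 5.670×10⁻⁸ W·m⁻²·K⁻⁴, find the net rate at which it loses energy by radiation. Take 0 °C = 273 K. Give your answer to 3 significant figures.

Net loss ≈ 7.53×10⁶ W

Surroundings: T = 33.40 °C + 273 = 306.40 K.
Area A = 10.4 × 13.6 = 141.44 m².
Net radiated power P_net = εσA(T⁴ − T₀⁴) = 0.932×5.670×10⁻⁸×141.44×(1004⁴ − 306.40⁴).
T⁴ − T₀⁴ = 1.01610×10¹² − 8.81363×10⁹ = 1.00729×10¹² K⁴, so P_net = 7.53×10⁶ W.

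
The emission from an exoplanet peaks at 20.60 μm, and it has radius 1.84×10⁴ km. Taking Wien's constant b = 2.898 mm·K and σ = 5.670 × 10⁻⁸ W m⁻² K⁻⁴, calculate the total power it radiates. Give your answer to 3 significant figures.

P ≈ 9.45×10¹⁶ W

Wien's law: T = b/λ_max = 2.898×10⁻³/2.060×10⁻⁵ = 140.680 K.
Surface area A = 4πR² = 4π(1.84×10⁷ m)² = 4.25447×10¹⁵ m².
Then P = σAT⁴ = 5.670×10⁻⁸×4.25447×10¹⁵×(140.680)⁴ = 9.45×10¹⁶ W.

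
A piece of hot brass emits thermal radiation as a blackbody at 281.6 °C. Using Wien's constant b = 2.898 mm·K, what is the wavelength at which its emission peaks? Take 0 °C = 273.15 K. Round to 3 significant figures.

λ_max ≈ 5.22 μm

T = 281.6 °C + 273.15 = 554.75 K.
Wien's displacement law: λ_max = b/T = (2.898×10⁻³ m·K)/(554.75 K) = 5.224×10⁻⁶ m.
That is 5.22 μm, in the infrared range.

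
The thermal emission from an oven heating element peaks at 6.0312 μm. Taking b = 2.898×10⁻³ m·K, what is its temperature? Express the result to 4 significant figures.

Wien's law gives T = b/λ_max = (2.898×10⁻³ m·K)/(6.0312×10⁻⁶ m) = 480.5 K.

T ≈ 480.5 K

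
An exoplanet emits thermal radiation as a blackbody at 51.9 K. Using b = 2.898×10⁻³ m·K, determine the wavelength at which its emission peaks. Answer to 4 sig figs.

λ_max ≈ 55.84 μm

Wien's displacement law: λ_max = b/T = (2.898×10⁻³ m·K)/(51.9 K) = 5.5838×10⁻⁵ m.
That is 55.84 μm, in the infrared range.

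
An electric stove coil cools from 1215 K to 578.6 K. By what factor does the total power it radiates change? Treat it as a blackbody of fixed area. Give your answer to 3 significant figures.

P₂/P₁ ≈ 0.0514

P ∝ T⁴, so P₂/P₁ = (T₂/T₁)⁴ = (578.6/1215)⁴ = (0.476214)⁴ = 0.0514.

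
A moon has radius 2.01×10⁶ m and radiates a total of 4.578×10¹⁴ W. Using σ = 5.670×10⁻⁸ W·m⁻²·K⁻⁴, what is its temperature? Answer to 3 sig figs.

T ≈ 112 K

Surface area A = 4πR² = 4π(2.01×10⁶ m)² = 5.07694×10¹³ m².
P = σAT⁴ ⇒ T = (P/(σA))^(1/4) = (4.578×10¹⁴/(5.670×10⁻⁸×5.07694×10¹³))^(1/4) = 112 K.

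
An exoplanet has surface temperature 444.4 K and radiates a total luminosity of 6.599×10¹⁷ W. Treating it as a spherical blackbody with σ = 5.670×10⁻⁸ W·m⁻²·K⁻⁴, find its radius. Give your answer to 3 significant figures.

R ≈ 4.87×10⁶ m

L = 4πR²σT⁴ ⇒ R = √(L/(4πσT⁴)).
σT⁴ = 2211.46 W/m², so R = √(6.599×10¹⁷/(4π×2211.46)) = 4.87×10⁶ m.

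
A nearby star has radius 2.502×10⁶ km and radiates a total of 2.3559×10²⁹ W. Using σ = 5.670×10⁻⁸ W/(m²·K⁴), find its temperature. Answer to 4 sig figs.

T ≈ 1.516×10⁴ K

Surface area A = 4πR² = 4π(2.502×10⁹ m)² = 7.86655×10¹⁹ m².
P = σAT⁴ ⇒ T = (P/(σA))^(1/4) = (2.3559×10²⁹/(5.670×10⁻⁸×7.86655×10¹⁹))^(1/4) = 1.516×10⁴ K.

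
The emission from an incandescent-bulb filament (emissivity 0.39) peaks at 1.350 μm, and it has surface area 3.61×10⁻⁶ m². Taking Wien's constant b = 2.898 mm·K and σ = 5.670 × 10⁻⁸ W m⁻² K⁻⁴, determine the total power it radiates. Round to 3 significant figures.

P ≈ 1.70 W

Wien's law: T = b/λ_max = 2.898×10⁻³/1.350×10⁻⁶ = 2146.67 K.
Area A = 3.61×10⁻⁶ m².
Then P = εσAT⁴ = 0.39×5.670×10⁻⁸×3.61×10⁻⁶×(2146.67)⁴ = 1.70 W.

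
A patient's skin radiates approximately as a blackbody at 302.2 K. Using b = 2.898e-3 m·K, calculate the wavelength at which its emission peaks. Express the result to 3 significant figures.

λ_max ≈ 9.59 μm

Wien's displacement law: λ_max = b/T = (2.898×10⁻³ m·K)/(302.2 K) = 9.590×10⁻⁶ m.
That is 9.59 μm, in the infrared range.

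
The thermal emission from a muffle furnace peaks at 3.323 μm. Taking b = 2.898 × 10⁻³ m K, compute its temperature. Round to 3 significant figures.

Wien's law gives T = b/λ_max = (2.898×10⁻³ m·K)/(3.323×10⁻⁶ m) = 872 K.

T ≈ 872 K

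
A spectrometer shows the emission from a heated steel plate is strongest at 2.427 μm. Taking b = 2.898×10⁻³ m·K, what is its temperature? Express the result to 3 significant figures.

T ≈ 1.19×10³ K

Wien's law gives T = b/λ_max = (2.898×10⁻³ m·K)/(2.427×10⁻⁶ m) = 1.19×10³ K.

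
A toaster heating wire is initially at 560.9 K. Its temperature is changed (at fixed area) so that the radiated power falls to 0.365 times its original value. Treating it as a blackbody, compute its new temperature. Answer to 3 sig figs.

T₂ ≈ 436 K

P ∝ T⁴, so T₂/T₁ = (P₂/P₁)^(1/4) = (0.365)^(1/4) = 0.777272.
T₂ = 560.9 × 0.777272 = 436 K.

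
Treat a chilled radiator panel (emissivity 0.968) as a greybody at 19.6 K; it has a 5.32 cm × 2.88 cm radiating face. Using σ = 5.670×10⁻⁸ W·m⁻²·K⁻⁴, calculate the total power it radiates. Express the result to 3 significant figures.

Area A = 0.0532 × 0.0288 = 1.53216×10⁻³ m².
P = εσAT⁴ = 0.968 × 5.670×10⁻⁸ × 1.53216×10⁻³ × (19.6)⁴ = 1.24×10⁻⁵ W.

P ≈ 1.24×10⁻⁵ W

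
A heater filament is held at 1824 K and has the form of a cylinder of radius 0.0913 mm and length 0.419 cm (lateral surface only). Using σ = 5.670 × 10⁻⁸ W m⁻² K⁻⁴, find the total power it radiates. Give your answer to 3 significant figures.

P ≈ 1.51 W

Lateral area A = 2πrL = 2π×9.13×10⁻⁵×4.19×10⁻³ = 2.40361×10⁻⁶ m².
P = σAT⁴ = 5.670×10⁻⁸ × 2.40361×10⁻⁶ × (1824)⁴ = 1.51 W.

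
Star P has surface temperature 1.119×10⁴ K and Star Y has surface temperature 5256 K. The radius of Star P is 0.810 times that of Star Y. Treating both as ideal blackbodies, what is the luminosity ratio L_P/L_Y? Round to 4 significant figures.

L ∝ R²T⁴, so L_P/L_Y = (R_P/R_Y)²(T_P/T_Y)⁴ = (0.810)² × (1.119×10⁴/5256)⁴ = 0.6561 × 20.5447 = 13.48.

L_P/L_Y ≈ 13.48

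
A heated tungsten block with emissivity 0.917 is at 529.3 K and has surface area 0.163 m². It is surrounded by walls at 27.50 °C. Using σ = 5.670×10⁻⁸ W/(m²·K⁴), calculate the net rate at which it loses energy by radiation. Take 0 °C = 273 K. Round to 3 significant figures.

Surroundings: T = 27.50 °C + 273 = 300.50 K.
Area A = 0.163 m².
Net radiated power P_net = εσA(T⁴ − T₀⁴) = 0.917×5.670×10⁻⁸×0.163×(529.3⁴ − 300.50⁴).
T⁴ − T₀⁴ = 7.84888×10¹⁰ − 8.15414×10⁹ = 7.03347×10¹⁰ K⁴, so P_net = 596 W.

Net loss ≈ 596 W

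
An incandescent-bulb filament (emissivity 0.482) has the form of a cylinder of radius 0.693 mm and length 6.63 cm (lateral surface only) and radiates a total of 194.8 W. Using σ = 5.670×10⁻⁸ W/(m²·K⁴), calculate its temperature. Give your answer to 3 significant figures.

T ≈ 2.23×10³ K

Lateral area A = 2πrL = 2π×6.93×10⁻⁴×0.0663 = 2.88687×10⁻⁴ m².
P = εσAT⁴ ⇒ T = (P/(εσA))^(1/4) = (194.8/(0.482×5.670×10⁻⁸×2.88687×10⁻⁴))^(1/4) = 2.23×10³ K.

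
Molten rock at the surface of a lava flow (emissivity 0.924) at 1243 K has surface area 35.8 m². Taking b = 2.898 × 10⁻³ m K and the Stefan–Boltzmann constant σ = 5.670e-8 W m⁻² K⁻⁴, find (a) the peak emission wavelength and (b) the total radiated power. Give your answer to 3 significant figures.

(a) λ_max = b/T = 2.898×10⁻³/1243 = 2.331×10⁻⁶ m = 2.33×10³ nm.
Area A = 35.8 m².
(b) P = εσAT⁴ = 0.924×5.670×10⁻⁸×35.8×(1243)⁴ = 4.48×10⁶ W.

λ_max ≈ 2.33×10³ nm; P ≈ 4.48×10⁶ W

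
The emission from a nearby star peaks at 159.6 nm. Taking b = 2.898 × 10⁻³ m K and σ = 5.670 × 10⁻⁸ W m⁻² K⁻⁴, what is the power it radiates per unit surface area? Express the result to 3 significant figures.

I ≈ 6.16×10⁹ W/m²

Wien's law: T = b/λ_max = 2.898×10⁻³/1.596×10⁻⁷ = 18157.9 K.
Then I = σT⁴ = 5.670×10⁻⁸×(18157.9)⁴ = 6.16×10⁹ W/m².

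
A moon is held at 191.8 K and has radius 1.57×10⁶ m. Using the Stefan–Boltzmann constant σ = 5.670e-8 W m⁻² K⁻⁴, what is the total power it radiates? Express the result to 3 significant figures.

Surface area A = 4πR² = 4π(1.57×10⁶ m)² = 3.09748×10¹³ m².
P = σAT⁴ = 5.670×10⁻⁸ × 3.09748×10¹³ × (191.8)⁴ = 2.38×10¹⁵ W.

P ≈ 2.38×10¹⁵ W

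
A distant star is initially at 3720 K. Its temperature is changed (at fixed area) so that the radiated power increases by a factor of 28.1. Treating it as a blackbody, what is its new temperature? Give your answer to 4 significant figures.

P ∝ T⁴, so T₂/T₁ = (P₂/P₁)^(1/4) = (28.1)^(1/4) = 2.30238.
T₂ = 3720 × 2.30238 = 8565 K.

T₂ ≈ 8565 K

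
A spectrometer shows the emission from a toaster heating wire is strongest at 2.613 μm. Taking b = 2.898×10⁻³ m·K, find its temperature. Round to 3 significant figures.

T ≈ 1.11×10³ K

Wien's law gives T = b/λ_max = (2.898×10⁻³ m·K)/(2.613×10⁻⁶ m) = 1.11×10³ K.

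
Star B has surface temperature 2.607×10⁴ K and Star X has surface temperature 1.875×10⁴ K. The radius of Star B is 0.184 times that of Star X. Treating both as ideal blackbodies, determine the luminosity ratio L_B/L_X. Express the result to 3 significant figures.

L_B/L_X ≈ 0.127

L ∝ R²T⁴, so L_B/L_X = (R_B/R_X)²(T_B/T_X)⁴ = (0.184)² × (2.607×10⁴/1.875×10⁴)⁴ = 0.033856 × 3.73731 = 0.127.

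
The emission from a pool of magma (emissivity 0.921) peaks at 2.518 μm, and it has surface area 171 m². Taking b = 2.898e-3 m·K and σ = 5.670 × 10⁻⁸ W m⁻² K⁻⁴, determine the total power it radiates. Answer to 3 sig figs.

P ≈ 1.57×10⁷ W

Wien's law: T = b/λ_max = 2.898×10⁻³/2.518×10⁻⁶ = 1150.91 K.
Area A = 171 m².
Then P = εσAT⁴ = 0.921×5.670×10⁻⁸×171×(1150.91)⁴ = 1.57×10⁷ W.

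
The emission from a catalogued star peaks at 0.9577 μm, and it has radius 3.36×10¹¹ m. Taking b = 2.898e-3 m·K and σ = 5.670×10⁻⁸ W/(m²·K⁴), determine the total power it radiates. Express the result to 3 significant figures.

Wien's law: T = b/λ_max = 2.898×10⁻³/9.577×10⁻⁷ = 3026.00 K.
Surface area A = 4πR² = 4π(3.36×10¹¹ m)² = 1.41869×10²⁴ m².
Then P = σAT⁴ = 5.670×10⁻⁸×1.41869×10²⁴×(3026.00)⁴ = 6.74×10³⁰ W.

P ≈ 6.74×10³⁰ W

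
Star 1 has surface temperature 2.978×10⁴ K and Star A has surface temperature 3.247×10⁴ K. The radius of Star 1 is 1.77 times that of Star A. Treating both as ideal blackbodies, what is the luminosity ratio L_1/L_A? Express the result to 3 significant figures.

L_1/L_A ≈ 2.22

L ∝ R²T⁴, so L_1/L_A = (R_1/R_A)²(T_1/T_A)⁴ = (1.77)² × (2.978×10⁴/3.247×10⁴)⁴ = 3.1329 × 0.707570 = 2.22.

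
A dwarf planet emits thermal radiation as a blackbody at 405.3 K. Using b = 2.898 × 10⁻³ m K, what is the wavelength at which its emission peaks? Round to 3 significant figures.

λ_max ≈ 7.15 μm

Wien's displacement law: λ_max = b/T = (2.898×10⁻³ m·K)/(405.3 K) = 7.150×10⁻⁶ m.
That is 7.15 μm, in the infrared range.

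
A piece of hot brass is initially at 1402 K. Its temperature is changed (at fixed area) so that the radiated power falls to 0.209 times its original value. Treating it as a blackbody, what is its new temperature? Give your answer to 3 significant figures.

T₂ ≈ 948 K

P ∝ T⁴, so T₂/T₁ = (P₂/P₁)^(1/4) = (0.209)^(1/4) = 0.676140.
T₂ = 1402 × 0.676140 = 948 K.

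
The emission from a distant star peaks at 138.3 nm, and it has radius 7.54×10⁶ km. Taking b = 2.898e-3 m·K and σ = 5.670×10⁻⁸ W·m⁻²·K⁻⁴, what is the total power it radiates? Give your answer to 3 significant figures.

Wien's law: T = b/λ_max = 2.898×10⁻³/1.383×10⁻⁷ = 20954.4 K.
Surface area A = 4πR² = 4π(7.54×10⁹ m)² = 7.14418×10²⁰ m².
Then P = σAT⁴ = 5.670×10⁻⁸×7.14418×10²⁰×(20954.4)⁴ = 7.81×10³⁰ W.

P ≈ 7.81×10³⁰ W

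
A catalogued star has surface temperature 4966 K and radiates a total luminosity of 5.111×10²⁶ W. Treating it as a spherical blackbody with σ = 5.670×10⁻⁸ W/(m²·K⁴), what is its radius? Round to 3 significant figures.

R ≈ 1.09×10⁹ m

L = 4πR²σT⁴ ⇒ R = √(L/(4πσT⁴)).
σT⁴ = 3.44834×10⁷ W/m², so R = √(5.111×10²⁶/(4π×3.44834×10⁷)) = 1.09×10⁹ m.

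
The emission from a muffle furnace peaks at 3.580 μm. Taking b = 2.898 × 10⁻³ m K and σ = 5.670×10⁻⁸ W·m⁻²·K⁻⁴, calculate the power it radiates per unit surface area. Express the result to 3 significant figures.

I ≈ 2.43×10⁴ W/m²

Wien's law: T = b/λ_max = 2.898×10⁻³/3.580×10⁻⁶ = 809.497 K.
Then I = σT⁴ = 5.670×10⁻⁸×(809.497)⁴ = 2.43×10⁴ W/m².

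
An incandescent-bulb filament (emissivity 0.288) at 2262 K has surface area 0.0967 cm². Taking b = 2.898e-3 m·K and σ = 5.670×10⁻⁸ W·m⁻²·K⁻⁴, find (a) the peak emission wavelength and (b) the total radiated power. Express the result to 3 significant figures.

(a) λ_max = b/T = 2.898×10⁻³/2262 = 1.281×10⁻⁶ m = 1.28 μm.
Area A = 0.0967 cm² = 9.67×10⁻⁶ m².
(b) P = εσAT⁴ = 0.288×5.670×10⁻⁸×9.67×10⁻⁶×(2262)⁴ = 4.13 W.

λ_max ≈ 1.28 μm; P ≈ 4.13 W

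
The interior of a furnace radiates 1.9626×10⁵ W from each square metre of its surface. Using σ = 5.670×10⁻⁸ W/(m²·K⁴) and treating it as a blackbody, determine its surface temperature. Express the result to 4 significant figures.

I = σT⁴, so T = (I/σ)^(1/4) = (1.9626×10⁵/(5.670×10⁻⁸))^(1/4) = 1364 K.

T ≈ 1364 K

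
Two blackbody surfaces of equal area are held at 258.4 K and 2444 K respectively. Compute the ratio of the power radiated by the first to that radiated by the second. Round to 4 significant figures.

With equal areas, P₁/P₂ = (T₁/T₂)⁴ = (258.4/2444)⁴ = 1.250×10⁻⁴.

P₁/P₂ ≈ 1.250×10⁻⁴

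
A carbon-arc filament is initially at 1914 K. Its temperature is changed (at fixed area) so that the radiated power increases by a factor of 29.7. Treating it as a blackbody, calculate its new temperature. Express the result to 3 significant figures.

P ∝ T⁴, so T₂/T₁ = (P₂/P₁)^(1/4) = (29.7)^(1/4) = 2.33447.
T₂ = 1914 × 2.33447 = 4.47×10³ K.

T₂ ≈ 4.47×10³ K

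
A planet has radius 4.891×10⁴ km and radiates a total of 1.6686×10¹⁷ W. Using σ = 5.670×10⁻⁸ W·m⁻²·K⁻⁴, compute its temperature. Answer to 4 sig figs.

Surface area A = 4πR² = 4π(4.891×10⁷ m)² = 3.00611×10¹⁶ m².
P = σAT⁴ ⇒ T = (P/(σA))^(1/4) = (1.6686×10¹⁷/(5.670×10⁻⁸×3.00611×10¹⁶))^(1/4) = 99.47 K.

T ≈ 99.47 K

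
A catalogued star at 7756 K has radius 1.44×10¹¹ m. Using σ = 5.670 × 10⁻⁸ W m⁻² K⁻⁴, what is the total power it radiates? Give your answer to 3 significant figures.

Surface area A = 4πR² = 4π(1.44×10¹¹ m)² = 2.60576×10²³ m².
P = σAT⁴ = 5.670×10⁻⁸ × 2.60576×10²³ × (7756)⁴ = 5.35×10³¹ W.

P ≈ 5.35×10³¹ W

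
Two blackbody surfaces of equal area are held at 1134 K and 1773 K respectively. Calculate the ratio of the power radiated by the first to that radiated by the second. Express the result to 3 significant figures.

P₁/P₂ ≈ 0.167

With equal areas, P₁/P₂ = (T₁/T₂)⁴ = (1134/1773)⁴ = 0.167.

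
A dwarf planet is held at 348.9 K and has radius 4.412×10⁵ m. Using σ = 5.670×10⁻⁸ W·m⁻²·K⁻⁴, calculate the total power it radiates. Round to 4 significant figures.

Surface area A = 4πR² = 4π(4.412×10⁵ m)² = 2.44614×10¹² m².
P = σAT⁴ = 5.670×10⁻⁸ × 2.44614×10¹² × (348.9)⁴ = 2.055×10¹⁵ W.

P ≈ 2.055×10¹⁵ W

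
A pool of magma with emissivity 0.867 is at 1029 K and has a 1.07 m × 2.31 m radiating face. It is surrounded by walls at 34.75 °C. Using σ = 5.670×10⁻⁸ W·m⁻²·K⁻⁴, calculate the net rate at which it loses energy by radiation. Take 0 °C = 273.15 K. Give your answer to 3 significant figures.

Surroundings: T = 34.75 °C + 273.15 = 307.90 K.
Area A = 1.07 × 2.31 = 2.4717 m².
Net radiated power P_net = εσA(T⁴ − T₀⁴) = 0.867×5.670×10⁻⁸×2.4717×(1029⁴ − 307.90⁴).
T⁴ − T₀⁴ = 1.12114×10¹² − 8.98750×10⁹ = 1.11215×10¹² K⁴, so P_net = 1.35×10⁵ W.

Net loss ≈ 1.35×10⁵ W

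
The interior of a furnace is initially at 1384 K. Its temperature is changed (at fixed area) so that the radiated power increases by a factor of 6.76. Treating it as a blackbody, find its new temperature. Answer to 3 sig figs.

P ∝ T⁴, so T₂/T₁ = (P₂/P₁)^(1/4) = (6.76)^(1/4) = 1.61245.
T₂ = 1384 × 1.61245 = 2.23×10³ K.

T₂ ≈ 2.23×10³ K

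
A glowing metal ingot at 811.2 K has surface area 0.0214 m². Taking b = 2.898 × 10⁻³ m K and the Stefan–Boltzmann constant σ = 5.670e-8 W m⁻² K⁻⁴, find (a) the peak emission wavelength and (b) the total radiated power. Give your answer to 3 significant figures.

λ_max ≈ 3.57 μm; P ≈ 525 W

(a) λ_max = b/T = 2.898×10⁻³/811.2 = 3.572×10⁻⁶ m = 3.57 μm.
Area A = 0.0214 m².
(b) P = σAT⁴ = 5.670×10⁻⁸×0.0214×(811.2)⁴ = 525 W.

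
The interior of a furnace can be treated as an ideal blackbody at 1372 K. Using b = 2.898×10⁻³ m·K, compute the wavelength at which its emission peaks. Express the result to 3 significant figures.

λ_max ≈ 2.11×10³ nm

Wien's displacement law: λ_max = b/T = (2.898×10⁻³ m·K)/(1372 K) = 2.112×10⁻⁶ m.
That is 2.11×10³ nm, in the infrared range.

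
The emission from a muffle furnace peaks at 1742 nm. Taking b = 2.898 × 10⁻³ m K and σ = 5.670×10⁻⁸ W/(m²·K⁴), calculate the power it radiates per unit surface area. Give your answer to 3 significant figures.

Wien's law: T = b/λ_max = 2.898×10⁻³/1.742×10⁻⁶ = 1663.61 K.
Then I = σT⁴ = 5.670×10⁻⁸×(1663.61)⁴ = 4.34×10⁵ W/m².

I ≈ 4.34×10⁵ W/m²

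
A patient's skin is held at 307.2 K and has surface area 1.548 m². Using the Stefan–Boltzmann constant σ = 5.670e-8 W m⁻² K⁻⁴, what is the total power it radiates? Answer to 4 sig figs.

Area A = 1.548 m².
P = σAT⁴ = 5.670×10⁻⁸ × 1.548 × (307.2)⁴ = 781.7 W.

P ≈ 781.7 W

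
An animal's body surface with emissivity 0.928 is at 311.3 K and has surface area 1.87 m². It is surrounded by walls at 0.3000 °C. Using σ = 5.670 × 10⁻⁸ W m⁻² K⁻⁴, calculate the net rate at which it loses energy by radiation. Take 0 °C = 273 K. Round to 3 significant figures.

Surroundings: T = 0.3000 °C + 273 = 273.3000 K.
Area A = 1.87 m².
Net radiated power P_net = εσA(T⁴ − T₀⁴) = 0.928×5.670×10⁻⁸×1.87×(311.3⁴ − 273.3000⁴).
T⁴ − T₀⁴ = 9.39110×10⁹ − 5.57903×10⁹ = 3.81207×10⁹ K⁴, so P_net = 375 W.

Net loss ≈ 375 W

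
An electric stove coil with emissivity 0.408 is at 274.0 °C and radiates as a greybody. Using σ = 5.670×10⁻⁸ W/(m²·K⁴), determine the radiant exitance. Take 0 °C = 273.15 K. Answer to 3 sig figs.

I ≈ 2.07×10³ W/m²

T = 274.0 °C + 273.15 = 547.15 K.
Stefan–Boltzmann: I = εσT⁴ = 0.408 × 5.670×10⁻⁸ × (547.15)⁴ = 2.07×10³ W/m².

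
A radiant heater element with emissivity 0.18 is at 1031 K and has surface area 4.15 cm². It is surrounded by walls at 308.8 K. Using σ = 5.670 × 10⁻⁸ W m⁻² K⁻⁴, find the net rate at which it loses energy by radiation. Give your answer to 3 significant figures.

Area A = 4.15 cm² = 4.15×10⁻⁴ m².
Net radiated power P_net = εσA(T⁴ − T₀⁴) = 0.18×5.670×10⁻⁸×4.15×10⁻⁴×(1031⁴ − 308.8⁴).
T⁴ − T₀⁴ = 1.12989×10¹² − 9.09304×10⁹ = 1.12080×10¹² K⁴, so P_net = 4.75 W.

Net loss ≈ 4.75 W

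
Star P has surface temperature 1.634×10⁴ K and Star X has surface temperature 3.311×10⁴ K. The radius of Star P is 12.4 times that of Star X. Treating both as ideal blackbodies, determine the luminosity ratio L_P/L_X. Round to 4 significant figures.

L_P/L_X ≈ 9.120

L ∝ R²T⁴, so L_P/L_X = (R_P/R_X)²(T_P/T_X)⁴ = (12.4)² × (1.634×10⁴/3.311×10⁴)⁴ = 153.76 × 0.0593159 = 9.120.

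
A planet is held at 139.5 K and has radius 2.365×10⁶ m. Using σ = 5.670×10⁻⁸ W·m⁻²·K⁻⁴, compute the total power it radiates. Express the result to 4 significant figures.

Surface area A = 4πR² = 4π(2.365×10⁶ m)² = 7.02865×10¹³ m².
P = σAT⁴ = 5.670×10⁻⁸ × 7.02865×10¹³ × (139.5)⁴ = 1.509×10¹⁵ W.

P ≈ 1.509×10¹⁵ W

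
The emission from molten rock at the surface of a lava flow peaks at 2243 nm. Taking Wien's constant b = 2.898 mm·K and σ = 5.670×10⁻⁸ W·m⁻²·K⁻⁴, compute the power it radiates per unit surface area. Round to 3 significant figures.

Wien's law: T = b/λ_max = 2.898×10⁻³/2.243×10⁻⁶ = 1292.02 K.
Then I = σT⁴ = 5.670×10⁻⁸×(1292.02)⁴ = 1.58×10⁵ W/m².

I ≈ 1.58×10⁵ W/m²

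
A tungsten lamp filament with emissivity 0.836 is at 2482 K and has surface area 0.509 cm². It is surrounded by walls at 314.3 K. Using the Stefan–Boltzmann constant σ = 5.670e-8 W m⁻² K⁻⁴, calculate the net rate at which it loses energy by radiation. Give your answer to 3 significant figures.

Area A = 0.509 cm² = 5.09×10⁻⁵ m².
Net radiated power P_net = εσA(T⁴ − T₀⁴) = 0.836×5.670×10⁻⁸×5.09×10⁻⁵×(2482⁴ − 314.3⁴).
T⁴ − T₀⁴ = 3.79496×10¹³ − 9.75838×10⁹ = 3.79398×10¹³ K⁴, so P_net = 91.5 W.

Net loss ≈ 91.5 W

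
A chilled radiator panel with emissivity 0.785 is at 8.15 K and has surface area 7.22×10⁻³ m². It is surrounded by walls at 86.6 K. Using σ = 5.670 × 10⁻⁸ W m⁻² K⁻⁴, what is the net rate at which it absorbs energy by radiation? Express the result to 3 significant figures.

Net gain ≈ 0.0181 W

Area A = 7.22×10⁻³ m².
Net radiated power P_net = εσA(T⁴ − T₀⁴) = 0.785×5.670×10⁻⁸×7.22×10⁻³×(8.15⁴ − 86.6⁴).
T⁴ − T₀⁴ = 4411.95 − 5.62434×10⁷ = -5.62390×10⁷ K⁴, so P_net = -0.0181 W — negative, meaning a net gain of 0.0181 W.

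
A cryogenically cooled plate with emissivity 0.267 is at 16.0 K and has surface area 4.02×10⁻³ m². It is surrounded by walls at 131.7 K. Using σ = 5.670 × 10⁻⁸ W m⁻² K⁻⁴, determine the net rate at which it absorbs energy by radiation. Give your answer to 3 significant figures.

Area A = 4.02×10⁻³ m².
Net radiated power P_net = εσA(T⁴ − T₀⁴) = 0.267×5.670×10⁻⁸×4.02×10⁻³×(16.0⁴ − 131.7⁴).
T⁴ − T₀⁴ = 65536.0 − 3.00845×10⁸ = -3.00779×10⁸ K⁴, so P_net = -0.0183 W — negative, meaning a net gain of 0.0183 W.

Net gain ≈ 0.0183 W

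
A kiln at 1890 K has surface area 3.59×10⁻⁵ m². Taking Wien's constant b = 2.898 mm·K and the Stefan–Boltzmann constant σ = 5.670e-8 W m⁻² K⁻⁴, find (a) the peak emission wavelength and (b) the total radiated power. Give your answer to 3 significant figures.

λ_max ≈ 1.53 μm; P ≈ 26.0 W

(a) λ_max = b/T = 2.898×10⁻³/1890 = 1.533×10⁻⁶ m = 1.53 μm.
Area A = 3.59×10⁻⁵ m².
(b) P = σAT⁴ = 5.670×10⁻⁸×3.59×10⁻⁵×(1890)⁴ = 26.0 W.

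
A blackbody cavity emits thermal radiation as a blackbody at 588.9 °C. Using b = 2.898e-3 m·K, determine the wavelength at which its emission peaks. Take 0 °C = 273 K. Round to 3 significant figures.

T = 588.9 °C + 273 = 861.9 K.
Wien's displacement law: λ_max = b/T = (2.898×10⁻³ m·K)/(861.9 K) = 3.362×10⁻⁶ m.
That is 3.36 μm, in the infrared range.

λ_max ≈ 3.36 μm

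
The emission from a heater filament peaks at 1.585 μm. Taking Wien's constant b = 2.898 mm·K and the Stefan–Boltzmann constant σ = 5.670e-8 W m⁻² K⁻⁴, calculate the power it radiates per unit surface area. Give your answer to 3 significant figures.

I ≈ 6.34×10⁵ W/m²

Wien's law: T = b/λ_max = 2.898×10⁻³/1.585×10⁻⁶ = 1828.39 K.
Then I = σT⁴ = 5.670×10⁻⁸×(1828.39)⁴ = 6.34×10⁵ W/m².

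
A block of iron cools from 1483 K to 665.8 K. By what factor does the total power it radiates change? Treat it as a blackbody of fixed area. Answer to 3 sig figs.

P₂/P₁ ≈ 0.0406

P ∝ T⁴, so P₂/P₁ = (T₂/T₁)⁴ = (665.8/1483)⁴ = (0.448955)⁴ = 0.0406.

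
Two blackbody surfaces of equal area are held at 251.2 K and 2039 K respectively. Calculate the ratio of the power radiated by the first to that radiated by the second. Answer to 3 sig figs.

P₁/P₂ ≈ 2.30×10⁻⁴

With equal areas, P₁/P₂ = (T₁/T₂)⁴ = (251.2/2039)⁴ = 2.30×10⁻⁴.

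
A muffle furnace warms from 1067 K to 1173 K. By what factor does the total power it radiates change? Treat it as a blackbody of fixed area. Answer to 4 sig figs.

P₂/P₁ ≈ 1.461

P ∝ T⁴, so P₂/P₁ = (T₂/T₁)⁴ = (1173/1067)⁴ = (1.09934)⁴ = 1.461.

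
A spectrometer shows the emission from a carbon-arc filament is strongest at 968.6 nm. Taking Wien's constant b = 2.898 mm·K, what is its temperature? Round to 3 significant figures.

T ≈ 2.99×10³ K

Wien's law gives T = b/λ_max = (2.898×10⁻³ m·K)/(9.686×10⁻⁷ m) = 2.99×10³ K.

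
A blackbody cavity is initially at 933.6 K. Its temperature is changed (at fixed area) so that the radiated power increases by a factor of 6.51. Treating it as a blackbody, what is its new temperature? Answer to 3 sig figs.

T₂ ≈ 1.49×10³ K

P ∝ T⁴, so T₂/T₁ = (P₂/P₁)^(1/4) = (6.51)^(1/4) = 1.59733.
T₂ = 933.6 × 1.59733 = 1.49×10³ K.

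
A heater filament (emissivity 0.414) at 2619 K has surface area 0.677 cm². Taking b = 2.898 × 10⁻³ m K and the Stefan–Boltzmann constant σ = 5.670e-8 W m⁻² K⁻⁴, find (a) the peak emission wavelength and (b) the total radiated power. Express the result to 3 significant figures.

(a) λ_max = b/T = 2.898×10⁻³/2619 = 1.107×10⁻⁶ m = 1.11×10³ nm.
Area A = 0.677 cm² = 6.77×10⁻⁵ m².
(b) P = εσAT⁴ = 0.414×5.670×10⁻⁸×6.77×10⁻⁵×(2619)⁴ = 74.8 W.

λ_max ≈ 1.11×10³ nm; P ≈ 74.8 W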